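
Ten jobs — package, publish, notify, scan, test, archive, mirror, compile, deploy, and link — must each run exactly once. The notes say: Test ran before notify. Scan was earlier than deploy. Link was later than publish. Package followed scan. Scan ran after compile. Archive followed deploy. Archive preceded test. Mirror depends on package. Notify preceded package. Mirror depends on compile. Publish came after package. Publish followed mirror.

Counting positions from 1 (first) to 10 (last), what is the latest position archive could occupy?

Archive must come before link, mirror, notify, package, publish, and test — 6 stages forced after it.
Everything else can be placed before archive in some valid order, so archive can sit as late as position 10 − 6 = 4.

4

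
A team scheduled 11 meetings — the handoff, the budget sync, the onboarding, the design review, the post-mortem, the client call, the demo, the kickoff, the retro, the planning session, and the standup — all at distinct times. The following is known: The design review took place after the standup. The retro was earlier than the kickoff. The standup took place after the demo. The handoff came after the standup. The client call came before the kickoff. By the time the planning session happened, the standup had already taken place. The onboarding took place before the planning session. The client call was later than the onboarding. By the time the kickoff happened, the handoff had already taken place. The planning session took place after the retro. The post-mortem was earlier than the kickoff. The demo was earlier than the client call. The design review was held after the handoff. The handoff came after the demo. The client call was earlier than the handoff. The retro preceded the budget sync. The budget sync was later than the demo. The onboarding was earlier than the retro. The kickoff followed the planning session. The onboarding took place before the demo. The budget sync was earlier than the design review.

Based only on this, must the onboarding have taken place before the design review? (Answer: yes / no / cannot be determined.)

Chain the constraints: the onboarding → the retro → the budget sync → the design review. Each link is directly stated, so the onboarding comes before the design review.

yes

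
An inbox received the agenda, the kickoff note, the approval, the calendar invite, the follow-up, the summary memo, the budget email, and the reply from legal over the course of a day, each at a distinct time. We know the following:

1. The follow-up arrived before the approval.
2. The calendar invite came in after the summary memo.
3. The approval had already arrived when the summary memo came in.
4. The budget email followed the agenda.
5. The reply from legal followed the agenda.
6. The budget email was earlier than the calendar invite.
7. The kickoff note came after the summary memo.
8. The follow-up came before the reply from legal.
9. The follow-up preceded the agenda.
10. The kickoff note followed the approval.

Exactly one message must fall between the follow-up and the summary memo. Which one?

the approval

Tracing the constraints gives the follow-up → the approval → the summary memo, so the approval sits after the follow-up and before the summary memo.
No other message is forced both after the follow-up and before the summary memo.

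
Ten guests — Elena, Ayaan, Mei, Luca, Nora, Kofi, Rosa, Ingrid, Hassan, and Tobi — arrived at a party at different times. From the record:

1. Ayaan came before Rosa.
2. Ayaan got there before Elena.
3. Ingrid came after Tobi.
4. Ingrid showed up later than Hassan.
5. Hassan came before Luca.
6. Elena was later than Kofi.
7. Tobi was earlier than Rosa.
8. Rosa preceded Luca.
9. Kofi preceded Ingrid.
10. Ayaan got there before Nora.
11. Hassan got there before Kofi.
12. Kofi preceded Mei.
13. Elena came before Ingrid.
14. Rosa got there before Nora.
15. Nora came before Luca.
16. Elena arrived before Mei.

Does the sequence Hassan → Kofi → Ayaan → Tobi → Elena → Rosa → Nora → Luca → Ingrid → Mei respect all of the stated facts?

yes

Check each stated constraint against the proposed order — e.g. Kofi is ahead of Mei; Hassan is ahead of Ingrid. Every pair is in the required order; nothing is violated.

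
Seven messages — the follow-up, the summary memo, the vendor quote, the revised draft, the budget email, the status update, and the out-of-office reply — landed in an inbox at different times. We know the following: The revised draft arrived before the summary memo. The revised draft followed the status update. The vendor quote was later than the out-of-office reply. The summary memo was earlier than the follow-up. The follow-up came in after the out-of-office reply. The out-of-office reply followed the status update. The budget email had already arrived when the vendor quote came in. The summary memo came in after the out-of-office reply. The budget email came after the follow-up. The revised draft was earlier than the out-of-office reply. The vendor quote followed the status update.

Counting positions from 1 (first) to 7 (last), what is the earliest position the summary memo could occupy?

4

The out-of-office reply, the revised draft, and the status update must all come before the summary memo — 3 forced predecessors.
Nothing else is forced ahead of the summary memo, so its earliest slot is position 3 + 1 = 4.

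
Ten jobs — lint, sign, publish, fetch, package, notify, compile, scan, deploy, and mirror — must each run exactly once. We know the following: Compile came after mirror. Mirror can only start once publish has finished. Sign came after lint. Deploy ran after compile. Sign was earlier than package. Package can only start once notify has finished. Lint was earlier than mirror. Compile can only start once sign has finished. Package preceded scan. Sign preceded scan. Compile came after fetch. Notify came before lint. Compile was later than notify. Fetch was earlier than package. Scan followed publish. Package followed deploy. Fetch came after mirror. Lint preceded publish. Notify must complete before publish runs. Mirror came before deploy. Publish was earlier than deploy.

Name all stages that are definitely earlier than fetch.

Directly stated before fetch: mirror.
Lint reaches fetch via lint → mirror → fetch.
Notify reaches fetch via notify → lint → mirror → fetch.
Publish reaches fetch via publish → mirror → fetch.
No chain forces sign (or any of the others) ahead of fetch.

lint, mirror, notify, publish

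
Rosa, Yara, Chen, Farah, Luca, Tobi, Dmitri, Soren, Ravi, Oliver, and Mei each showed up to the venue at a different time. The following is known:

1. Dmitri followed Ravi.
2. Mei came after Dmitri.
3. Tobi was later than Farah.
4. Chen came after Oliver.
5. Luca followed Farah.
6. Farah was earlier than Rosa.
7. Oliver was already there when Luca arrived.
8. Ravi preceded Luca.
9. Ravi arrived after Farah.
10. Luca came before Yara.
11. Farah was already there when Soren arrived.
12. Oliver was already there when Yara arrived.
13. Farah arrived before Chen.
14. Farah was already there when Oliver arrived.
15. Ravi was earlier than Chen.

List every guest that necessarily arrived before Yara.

Directly stated before Yara: Luca and Oliver.
Farah reaches Yara via Farah → Luca → Yara.
Ravi reaches Yara via Ravi → Luca → Yara.
No chain forces Chen (or any of the others) ahead of Yara.

Farah, Luca, Oliver, Ravi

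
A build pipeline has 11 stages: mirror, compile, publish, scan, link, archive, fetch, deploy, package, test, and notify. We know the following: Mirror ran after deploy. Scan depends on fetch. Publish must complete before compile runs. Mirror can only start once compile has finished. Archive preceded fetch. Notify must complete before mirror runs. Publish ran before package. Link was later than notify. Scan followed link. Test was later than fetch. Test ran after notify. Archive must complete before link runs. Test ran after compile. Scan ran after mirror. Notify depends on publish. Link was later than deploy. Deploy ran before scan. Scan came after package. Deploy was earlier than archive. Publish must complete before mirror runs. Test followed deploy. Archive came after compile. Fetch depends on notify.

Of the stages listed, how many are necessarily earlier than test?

Directly stated before test: compile, deploy, fetch, and notify.
Archive reaches test via archive → fetch → test.
Publish reaches test via publish → notify → test.
No chain forces link (or any of the others) ahead of test.
That's archive, compile, deploy, fetch, notify, and publish — 6 in all.

6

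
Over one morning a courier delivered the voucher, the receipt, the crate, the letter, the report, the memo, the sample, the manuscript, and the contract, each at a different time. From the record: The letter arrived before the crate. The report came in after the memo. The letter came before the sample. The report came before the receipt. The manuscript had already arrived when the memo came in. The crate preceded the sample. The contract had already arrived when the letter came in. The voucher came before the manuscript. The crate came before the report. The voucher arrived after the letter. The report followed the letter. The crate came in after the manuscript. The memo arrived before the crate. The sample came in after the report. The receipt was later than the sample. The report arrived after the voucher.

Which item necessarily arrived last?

the receipt

Every other item has a chain of constraints placing it before the receipt, so the receipt is last.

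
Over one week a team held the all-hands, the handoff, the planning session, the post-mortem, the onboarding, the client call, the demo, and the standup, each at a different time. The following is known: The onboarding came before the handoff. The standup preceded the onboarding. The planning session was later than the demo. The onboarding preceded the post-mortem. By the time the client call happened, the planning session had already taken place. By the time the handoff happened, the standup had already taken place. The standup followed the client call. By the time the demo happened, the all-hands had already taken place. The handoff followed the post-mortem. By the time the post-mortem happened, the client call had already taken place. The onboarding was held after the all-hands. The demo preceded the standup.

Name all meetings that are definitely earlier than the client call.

the all-hands, the demo, the planning session

Directly stated before the client call: the planning session.
The all-hands reaches the client call via the all-hands → the demo → the planning session → the client call.
The demo reaches the client call via the demo → the planning session → the client call.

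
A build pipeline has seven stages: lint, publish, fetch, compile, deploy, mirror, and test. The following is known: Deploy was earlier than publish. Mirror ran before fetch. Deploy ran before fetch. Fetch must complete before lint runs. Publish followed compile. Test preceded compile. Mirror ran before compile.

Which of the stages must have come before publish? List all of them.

Directly stated before publish: compile and deploy.
Mirror reaches publish via mirror → compile → publish.
Test reaches publish via test → compile → publish.
No chain forces lint (or any of the others) ahead of publish.

compile, deploy, mirror, test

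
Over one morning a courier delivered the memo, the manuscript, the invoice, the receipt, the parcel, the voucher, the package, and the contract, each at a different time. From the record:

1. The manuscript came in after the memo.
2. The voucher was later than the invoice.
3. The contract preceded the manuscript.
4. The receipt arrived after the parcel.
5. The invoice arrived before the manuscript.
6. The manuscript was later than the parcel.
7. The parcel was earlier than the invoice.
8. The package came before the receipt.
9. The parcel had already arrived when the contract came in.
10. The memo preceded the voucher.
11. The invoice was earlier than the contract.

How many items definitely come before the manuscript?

4

Directly stated before the manuscript: the contract, the invoice, the memo, and the parcel.
No chain forces the receipt (or any of the others) ahead of the manuscript.
That's the contract, the invoice, the memo, and the parcel — 4 in all.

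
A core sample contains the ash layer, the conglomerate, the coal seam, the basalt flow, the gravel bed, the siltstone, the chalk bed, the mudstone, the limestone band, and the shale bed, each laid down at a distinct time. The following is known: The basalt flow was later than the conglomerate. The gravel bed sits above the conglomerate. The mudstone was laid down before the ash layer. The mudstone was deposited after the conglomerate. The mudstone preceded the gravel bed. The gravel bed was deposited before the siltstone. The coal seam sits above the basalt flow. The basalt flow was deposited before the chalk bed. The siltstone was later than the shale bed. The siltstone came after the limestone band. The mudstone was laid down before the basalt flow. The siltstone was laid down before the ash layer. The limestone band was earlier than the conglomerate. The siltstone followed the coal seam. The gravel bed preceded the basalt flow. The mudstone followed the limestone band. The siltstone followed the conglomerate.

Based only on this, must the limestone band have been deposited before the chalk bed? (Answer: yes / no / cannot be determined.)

Chain the constraints: the limestone band → the conglomerate → the basalt flow → the chalk bed. Each link is directly stated, so the limestone band comes before the chalk bed.

yes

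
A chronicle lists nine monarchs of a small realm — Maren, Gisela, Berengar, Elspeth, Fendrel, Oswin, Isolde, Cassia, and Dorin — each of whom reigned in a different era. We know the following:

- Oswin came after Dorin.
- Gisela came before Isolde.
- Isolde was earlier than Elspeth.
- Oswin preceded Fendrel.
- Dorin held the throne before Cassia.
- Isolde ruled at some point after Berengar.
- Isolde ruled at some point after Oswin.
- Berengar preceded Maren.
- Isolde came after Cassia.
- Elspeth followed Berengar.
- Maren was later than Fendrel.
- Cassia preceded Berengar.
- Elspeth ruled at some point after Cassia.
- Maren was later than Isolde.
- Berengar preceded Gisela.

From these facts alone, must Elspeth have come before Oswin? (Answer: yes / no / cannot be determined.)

no

Tracing the constraints gives Oswin → Isolde → Elspeth, so Oswin must come before Elspeth.
That means Elspeth cannot be before Oswin.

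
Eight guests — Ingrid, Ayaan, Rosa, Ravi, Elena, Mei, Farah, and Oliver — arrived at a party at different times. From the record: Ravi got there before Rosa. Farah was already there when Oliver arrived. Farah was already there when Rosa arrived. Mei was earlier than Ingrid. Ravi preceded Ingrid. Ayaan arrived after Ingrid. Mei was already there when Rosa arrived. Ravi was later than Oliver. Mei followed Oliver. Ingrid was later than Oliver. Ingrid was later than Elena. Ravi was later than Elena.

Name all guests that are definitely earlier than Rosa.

Elena, Farah, Mei, Oliver, Ravi

Directly stated before Rosa: Farah, Mei, and Ravi.
Elena reaches Rosa via Elena → Ravi → Rosa.
Oliver reaches Rosa via Oliver → Ravi → Rosa.
No chain forces Ingrid (or any of the others) ahead of Rosa.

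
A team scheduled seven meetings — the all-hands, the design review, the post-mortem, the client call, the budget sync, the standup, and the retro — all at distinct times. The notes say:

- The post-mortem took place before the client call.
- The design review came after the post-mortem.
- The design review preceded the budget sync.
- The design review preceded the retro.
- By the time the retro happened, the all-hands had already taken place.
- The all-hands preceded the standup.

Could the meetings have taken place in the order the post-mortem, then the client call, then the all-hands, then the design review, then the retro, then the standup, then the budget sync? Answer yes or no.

Check each stated constraint against the proposed order — e.g. the post-mortem is ahead of the design review; the design review is ahead of the budget sync. Every pair is in the required order; nothing is violated.

yes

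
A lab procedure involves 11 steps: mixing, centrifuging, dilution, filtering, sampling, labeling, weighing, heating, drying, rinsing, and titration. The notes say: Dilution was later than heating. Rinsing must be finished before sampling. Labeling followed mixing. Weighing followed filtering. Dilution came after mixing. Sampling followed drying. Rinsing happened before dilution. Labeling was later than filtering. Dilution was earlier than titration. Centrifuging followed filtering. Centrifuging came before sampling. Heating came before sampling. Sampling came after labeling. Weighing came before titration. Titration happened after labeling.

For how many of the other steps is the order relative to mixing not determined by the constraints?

6

Forced after mixing: dilution, labeling, sampling, and titration.
That leaves centrifuging, drying, filtering, heating, rinsing, and weighing with no forced order relative to mixing — 6.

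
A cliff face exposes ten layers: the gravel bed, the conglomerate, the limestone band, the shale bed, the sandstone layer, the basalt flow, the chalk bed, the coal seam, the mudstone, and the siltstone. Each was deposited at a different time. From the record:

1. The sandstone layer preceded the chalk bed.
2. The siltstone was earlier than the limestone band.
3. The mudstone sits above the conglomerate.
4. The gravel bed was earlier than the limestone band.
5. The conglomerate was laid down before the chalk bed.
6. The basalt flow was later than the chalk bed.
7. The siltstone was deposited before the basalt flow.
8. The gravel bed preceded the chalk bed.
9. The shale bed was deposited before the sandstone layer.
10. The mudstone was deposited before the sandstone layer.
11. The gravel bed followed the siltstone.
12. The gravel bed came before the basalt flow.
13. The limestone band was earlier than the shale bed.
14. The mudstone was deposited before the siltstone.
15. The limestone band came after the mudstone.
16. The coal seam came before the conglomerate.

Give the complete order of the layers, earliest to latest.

the coal seam, the conglomerate, the mudstone, the siltstone, the gravel bed, the limestone band, the shale bed, the sandstone layer, the chalk bed, the basalt flow

The constraints fix every adjacent pair, so only one ordering works:
the coal seam → the conglomerate → the mudstone → the siltstone → the gravel bed → the limestone band → the shale bed → the sandstone layer → the chalk bed → the basalt flow.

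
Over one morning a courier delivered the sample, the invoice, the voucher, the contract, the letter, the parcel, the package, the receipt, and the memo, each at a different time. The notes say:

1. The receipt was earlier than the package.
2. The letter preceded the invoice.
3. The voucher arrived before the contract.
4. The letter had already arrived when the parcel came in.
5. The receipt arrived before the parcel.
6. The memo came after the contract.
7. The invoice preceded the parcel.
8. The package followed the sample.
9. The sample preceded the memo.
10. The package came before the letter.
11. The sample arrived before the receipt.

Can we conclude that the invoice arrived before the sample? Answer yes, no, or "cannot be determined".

no

Tracing the constraints gives the sample → the package → the letter → the invoice, so the sample must come before the invoice.
That means the invoice cannot be before the sample.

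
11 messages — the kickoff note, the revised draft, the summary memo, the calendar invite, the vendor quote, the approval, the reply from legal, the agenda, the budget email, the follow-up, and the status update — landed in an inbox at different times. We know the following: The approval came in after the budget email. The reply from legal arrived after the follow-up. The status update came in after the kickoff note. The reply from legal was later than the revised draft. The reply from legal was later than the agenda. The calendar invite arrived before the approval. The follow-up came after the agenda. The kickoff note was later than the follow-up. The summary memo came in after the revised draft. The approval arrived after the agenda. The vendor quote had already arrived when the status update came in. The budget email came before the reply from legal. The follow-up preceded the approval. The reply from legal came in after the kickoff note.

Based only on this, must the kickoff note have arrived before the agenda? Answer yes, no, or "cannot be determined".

Tracing the constraints gives the agenda → the follow-up → the kickoff note, so the agenda must come before the kickoff note.
That means the kickoff note cannot be before the agenda.

no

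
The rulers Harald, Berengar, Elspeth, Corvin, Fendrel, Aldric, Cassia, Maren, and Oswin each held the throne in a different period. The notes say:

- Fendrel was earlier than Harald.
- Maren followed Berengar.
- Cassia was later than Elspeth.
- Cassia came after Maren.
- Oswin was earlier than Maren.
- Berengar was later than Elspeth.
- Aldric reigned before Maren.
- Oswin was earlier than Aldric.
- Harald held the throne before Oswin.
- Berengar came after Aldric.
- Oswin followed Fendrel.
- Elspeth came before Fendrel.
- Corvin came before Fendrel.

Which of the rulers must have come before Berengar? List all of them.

Aldric, Corvin, Elspeth, Fendrel, Harald, Oswin

Directly stated before Berengar: Aldric and Elspeth.
Corvin reaches Berengar via Corvin → Fendrel → Oswin → Aldric → Berengar.
Fendrel reaches Berengar via Fendrel → Oswin → Aldric → Berengar.
Harald reaches Berengar via Harald → Oswin → Aldric → Berengar.
Likewise Oswin reaches Berengar by chaining the stated constraints.
No chain forces Maren (or any of the others) ahead of Berengar.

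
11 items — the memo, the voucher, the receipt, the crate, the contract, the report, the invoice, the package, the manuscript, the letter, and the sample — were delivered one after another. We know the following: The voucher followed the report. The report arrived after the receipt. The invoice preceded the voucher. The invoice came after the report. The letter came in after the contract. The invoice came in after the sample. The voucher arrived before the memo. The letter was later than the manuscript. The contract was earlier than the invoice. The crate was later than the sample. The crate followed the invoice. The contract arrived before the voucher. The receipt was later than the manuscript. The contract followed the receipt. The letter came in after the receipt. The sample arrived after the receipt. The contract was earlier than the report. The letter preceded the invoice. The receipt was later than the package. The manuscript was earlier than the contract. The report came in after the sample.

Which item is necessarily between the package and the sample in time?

Tracing the constraints gives the package → the receipt → the sample, so the receipt sits after the package and before the sample.
No other item is forced both after the package and before the sample.

the receipt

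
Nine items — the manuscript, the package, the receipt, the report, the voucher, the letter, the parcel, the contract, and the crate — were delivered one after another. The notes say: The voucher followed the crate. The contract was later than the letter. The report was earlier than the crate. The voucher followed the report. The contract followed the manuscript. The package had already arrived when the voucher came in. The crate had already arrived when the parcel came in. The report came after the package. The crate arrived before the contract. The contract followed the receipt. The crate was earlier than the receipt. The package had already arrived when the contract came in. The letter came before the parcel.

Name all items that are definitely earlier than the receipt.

the crate, the package, the report

Directly stated before the receipt: the crate.
The package reaches the receipt via the package → the report → the crate → the receipt.
The report reaches the receipt via the report → the crate → the receipt.
No chain forces the letter (or any of the others) ahead of the receipt.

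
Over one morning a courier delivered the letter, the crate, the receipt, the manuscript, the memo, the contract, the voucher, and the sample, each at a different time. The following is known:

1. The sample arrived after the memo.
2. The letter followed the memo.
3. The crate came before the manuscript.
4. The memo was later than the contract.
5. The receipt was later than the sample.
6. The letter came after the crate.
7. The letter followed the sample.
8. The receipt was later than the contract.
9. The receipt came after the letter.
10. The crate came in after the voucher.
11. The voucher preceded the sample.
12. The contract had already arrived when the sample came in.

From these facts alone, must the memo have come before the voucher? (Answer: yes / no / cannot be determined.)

No chain of stated constraints runs from the memo to the voucher, and none runs from the voucher to the memo either.
So the relative order of the memo and the voucher is not fixed by the given facts.

cannot be determined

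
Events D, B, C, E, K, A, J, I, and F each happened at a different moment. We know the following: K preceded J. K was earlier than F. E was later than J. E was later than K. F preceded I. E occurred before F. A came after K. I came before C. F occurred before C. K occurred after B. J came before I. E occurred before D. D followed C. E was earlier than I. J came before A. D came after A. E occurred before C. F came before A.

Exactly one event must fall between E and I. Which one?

Tracing the constraints gives E → F → I, so F sits after E and before I.
No other event is forced both after E and before I.

F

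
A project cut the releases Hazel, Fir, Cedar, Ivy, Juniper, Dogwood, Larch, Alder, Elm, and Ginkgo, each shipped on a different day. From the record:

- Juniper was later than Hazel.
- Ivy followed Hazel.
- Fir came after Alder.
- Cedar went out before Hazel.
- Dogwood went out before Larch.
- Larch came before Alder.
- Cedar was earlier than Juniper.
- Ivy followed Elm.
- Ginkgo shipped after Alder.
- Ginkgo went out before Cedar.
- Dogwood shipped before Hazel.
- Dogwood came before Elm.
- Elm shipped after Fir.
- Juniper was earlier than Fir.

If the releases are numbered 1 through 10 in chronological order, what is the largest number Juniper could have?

Juniper must come before Elm, Fir, and Ivy — 3 releases forced after it.
Everything else can be placed before Juniper in some valid order, so Juniper can sit as late as position 10 − 3 = 7.

7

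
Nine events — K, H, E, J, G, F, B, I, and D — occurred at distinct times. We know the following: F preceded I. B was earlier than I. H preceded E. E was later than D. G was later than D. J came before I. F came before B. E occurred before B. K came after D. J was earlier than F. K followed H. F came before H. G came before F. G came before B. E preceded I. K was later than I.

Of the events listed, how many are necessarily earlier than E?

Directly stated before E: D and H.
F reaches E via F → H → E.
G reaches E via G → F → H → E.
J reaches E via J → F → H → E.
No chain forces B (or any of the others) ahead of E.
That's D, F, G, H, and J — 5 in all.

5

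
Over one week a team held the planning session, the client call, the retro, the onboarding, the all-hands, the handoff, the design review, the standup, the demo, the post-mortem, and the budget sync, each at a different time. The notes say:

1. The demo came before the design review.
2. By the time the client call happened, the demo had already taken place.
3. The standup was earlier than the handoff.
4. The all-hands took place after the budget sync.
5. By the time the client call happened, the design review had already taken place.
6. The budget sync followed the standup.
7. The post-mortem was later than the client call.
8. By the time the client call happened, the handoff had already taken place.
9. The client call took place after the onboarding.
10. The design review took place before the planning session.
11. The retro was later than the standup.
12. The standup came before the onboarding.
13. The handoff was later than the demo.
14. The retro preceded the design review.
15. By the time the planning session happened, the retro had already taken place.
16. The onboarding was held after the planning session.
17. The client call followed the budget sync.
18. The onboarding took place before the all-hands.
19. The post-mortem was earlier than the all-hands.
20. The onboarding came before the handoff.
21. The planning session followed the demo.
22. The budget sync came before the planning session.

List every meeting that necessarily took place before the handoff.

Directly stated before the handoff: the demo, the onboarding, and the standup.
The budget sync reaches the handoff via the budget sync → the planning session → the onboarding → the handoff.
The design review reaches the handoff via the design review → the planning session → the onboarding → the handoff.
The planning session reaches the handoff via the planning session → the onboarding → the handoff.
Likewise the retro reaches the handoff by chaining the stated constraints.
No chain forces the client call (or any of the others) ahead of the handoff.

the budget sync, the demo, the design review, the onboarding, the planning session, the retro, the standup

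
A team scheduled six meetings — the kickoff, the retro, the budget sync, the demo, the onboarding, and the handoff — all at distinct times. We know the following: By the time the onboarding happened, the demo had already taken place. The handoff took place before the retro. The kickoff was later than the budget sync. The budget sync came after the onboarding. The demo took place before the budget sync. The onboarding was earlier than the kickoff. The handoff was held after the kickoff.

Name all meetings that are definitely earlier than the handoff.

the budget sync, the demo, the kickoff, the onboarding

Directly stated before the handoff: the kickoff.
The budget sync reaches the handoff via the budget sync → the kickoff → the handoff.
The demo reaches the handoff via the demo → the budget sync → the kickoff → the handoff.
The onboarding reaches the handoff via the onboarding → the kickoff → the handoff.
No chain forces the retro ahead of the handoff.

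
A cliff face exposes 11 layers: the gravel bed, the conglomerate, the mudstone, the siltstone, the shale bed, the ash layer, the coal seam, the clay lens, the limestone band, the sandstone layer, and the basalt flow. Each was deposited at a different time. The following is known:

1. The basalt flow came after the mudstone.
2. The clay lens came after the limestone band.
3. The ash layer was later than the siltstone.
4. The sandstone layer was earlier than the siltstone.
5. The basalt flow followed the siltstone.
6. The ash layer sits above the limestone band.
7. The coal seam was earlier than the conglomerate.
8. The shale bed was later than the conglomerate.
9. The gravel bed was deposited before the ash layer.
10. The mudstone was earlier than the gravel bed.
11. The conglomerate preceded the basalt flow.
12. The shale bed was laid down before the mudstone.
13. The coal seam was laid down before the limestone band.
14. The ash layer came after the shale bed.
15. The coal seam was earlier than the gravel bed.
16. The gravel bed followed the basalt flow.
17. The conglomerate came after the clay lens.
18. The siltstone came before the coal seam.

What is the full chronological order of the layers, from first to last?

the sandstone layer, the siltstone, the coal seam, the limestone band, the clay lens, the conglomerate, the shale bed, the mudstone, the basalt flow, the gravel bed, the ash layer

The constraints fix every adjacent pair, so only one ordering works:
the sandstone layer → the siltstone → the coal seam → the limestone band → the clay lens → the conglomerate → the shale bed → the mudstone → the basalt flow → the gravel bed → the ash layer.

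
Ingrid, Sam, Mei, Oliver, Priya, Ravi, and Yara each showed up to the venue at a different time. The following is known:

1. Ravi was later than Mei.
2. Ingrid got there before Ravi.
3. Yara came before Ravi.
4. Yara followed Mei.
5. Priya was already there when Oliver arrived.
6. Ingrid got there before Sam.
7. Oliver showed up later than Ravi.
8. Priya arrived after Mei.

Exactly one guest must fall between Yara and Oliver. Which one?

Ravi

Tracing the constraints gives Yara → Ravi → Oliver, so Ravi sits after Yara and before Oliver.
No other guest is forced both after Yara and before Oliver.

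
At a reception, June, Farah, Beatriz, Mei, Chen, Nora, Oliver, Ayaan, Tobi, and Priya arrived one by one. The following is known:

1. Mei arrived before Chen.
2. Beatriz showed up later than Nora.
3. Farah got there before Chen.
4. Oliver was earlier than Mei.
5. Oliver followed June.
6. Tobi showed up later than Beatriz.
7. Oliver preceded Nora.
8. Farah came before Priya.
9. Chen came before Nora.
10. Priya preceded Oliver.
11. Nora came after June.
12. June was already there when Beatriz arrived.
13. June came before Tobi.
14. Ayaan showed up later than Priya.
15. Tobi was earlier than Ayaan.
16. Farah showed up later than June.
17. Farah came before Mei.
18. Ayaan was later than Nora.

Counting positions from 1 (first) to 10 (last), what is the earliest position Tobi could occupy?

9

Beatriz, Chen, Farah, June, Mei, Nora, Oliver, and Priya must all come before Tobi — 8 forced predecessors.
Nothing else is forced ahead of Tobi, so their earliest slot is position 8 + 1 = 9.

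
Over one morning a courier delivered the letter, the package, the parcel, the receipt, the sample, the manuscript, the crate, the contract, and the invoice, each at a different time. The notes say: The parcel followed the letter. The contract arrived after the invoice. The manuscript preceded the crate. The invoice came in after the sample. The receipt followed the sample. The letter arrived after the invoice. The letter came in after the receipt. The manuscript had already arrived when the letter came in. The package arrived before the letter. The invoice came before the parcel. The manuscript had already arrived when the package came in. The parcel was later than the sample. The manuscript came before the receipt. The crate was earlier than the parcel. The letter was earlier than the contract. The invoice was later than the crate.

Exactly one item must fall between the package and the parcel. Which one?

the letter

Tracing the constraints gives the package → the letter → the parcel, so the letter sits after the package and before the parcel.
No other item is forced both after the package and before the parcel.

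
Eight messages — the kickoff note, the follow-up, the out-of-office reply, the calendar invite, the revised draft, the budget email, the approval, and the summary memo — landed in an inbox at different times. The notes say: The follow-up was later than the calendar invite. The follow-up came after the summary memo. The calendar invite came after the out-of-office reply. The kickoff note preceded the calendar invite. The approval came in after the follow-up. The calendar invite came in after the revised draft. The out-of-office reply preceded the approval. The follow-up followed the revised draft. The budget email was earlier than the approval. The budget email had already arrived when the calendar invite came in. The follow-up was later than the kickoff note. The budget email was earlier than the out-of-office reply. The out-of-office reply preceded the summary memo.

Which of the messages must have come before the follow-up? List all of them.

the budget email, the calendar invite, the kickoff note, the out-of-office reply, the revised draft, the summary memo

Directly stated before the follow-up: the calendar invite, the kickoff note, the revised draft, and the summary memo.
The budget email reaches the follow-up via the budget email → the calendar invite → the follow-up.
The out-of-office reply reaches the follow-up via the out-of-office reply → the calendar invite → the follow-up.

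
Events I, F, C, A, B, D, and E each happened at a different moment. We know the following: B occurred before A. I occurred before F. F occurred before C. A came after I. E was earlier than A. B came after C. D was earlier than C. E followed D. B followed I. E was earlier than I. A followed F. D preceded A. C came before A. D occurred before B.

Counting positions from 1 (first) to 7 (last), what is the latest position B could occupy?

6

B must come before A — 1 event forced after it.
Everything else can be placed before B in some valid order, so B can sit as late as position 7 − 1 = 6.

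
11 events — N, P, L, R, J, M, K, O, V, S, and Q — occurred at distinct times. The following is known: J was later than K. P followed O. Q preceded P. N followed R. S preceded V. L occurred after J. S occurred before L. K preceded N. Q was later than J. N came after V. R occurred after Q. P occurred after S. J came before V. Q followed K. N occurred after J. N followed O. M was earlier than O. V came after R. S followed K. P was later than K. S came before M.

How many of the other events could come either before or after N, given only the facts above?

2

Forced before N: J, K, M, O, Q, R, S, and V.
That leaves L and P with no forced order relative to N — 2.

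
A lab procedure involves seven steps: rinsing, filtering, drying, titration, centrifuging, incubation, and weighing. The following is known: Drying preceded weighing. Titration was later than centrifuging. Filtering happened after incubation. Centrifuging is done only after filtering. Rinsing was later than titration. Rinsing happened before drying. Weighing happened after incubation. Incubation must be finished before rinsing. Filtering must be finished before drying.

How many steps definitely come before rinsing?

4

Directly stated before rinsing: incubation and titration.
Centrifuging reaches rinsing via centrifuging → titration → rinsing.
Filtering reaches rinsing via filtering → centrifuging → titration → rinsing.
That's centrifuging, filtering, incubation, and titration — 4 in all.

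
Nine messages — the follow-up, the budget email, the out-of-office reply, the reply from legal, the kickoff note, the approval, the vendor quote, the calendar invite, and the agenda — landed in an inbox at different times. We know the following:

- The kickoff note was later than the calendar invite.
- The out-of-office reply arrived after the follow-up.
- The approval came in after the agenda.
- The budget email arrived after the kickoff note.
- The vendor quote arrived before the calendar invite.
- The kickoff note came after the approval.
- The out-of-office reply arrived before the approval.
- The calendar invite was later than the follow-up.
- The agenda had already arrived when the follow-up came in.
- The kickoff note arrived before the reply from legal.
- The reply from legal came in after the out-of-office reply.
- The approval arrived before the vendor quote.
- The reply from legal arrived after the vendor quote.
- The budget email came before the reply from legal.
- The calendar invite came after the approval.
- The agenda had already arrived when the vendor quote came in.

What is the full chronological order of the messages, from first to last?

the agenda, the follow-up, the out-of-office reply, the approval, the vendor quote, the calendar invite, the kickoff note, the budget email, the reply from legal

The constraints fix every adjacent pair, so only one ordering works:
the agenda → the follow-up → the out-of-office reply → the approval → the vendor quote → the calendar invite → the kickoff note → the budget email → the reply from legal.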